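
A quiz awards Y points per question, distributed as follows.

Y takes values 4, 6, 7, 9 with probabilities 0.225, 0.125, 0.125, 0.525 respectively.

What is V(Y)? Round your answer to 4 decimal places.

4.1875

E[Y] = (4)(0.225) + (6)(0.125) + (7)(0.125) + (9)(0.525) = 7.25
E[Y²] = (4)²(0.225) + (6)²(0.125) + (7)²(0.125) + (9)²(0.525) = 56.75
V(Y) = E[Y²] − (E[Y])² = 56.75 − (7.25)² = 4.1875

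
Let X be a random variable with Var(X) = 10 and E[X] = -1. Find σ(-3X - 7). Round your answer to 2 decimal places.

Var(-3X - 7) = (-3)²·10 = 90
σ(-3X - 7) = √90 ≈ 9.49

9.49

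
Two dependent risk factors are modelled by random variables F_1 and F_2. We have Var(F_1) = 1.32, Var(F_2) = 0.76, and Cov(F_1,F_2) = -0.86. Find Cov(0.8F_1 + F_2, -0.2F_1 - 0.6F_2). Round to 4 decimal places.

-0.0824

Cov(0.8F_1 + F_2, -0.2F_1 - 0.6F_2) = (0.8)(-0.2)Var(F_1) + (1)(-0.6)Var(F_2) + [(0.8)(-0.6) + (1)(-0.2)]Cov(F_1,F_2)
= -0.16·1.32 + -0.6·0.76 + -0.68·-0.86 = -0.0824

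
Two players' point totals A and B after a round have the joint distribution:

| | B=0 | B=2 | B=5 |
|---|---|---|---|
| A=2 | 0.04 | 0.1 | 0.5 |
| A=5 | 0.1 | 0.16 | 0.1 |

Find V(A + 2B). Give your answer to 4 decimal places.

11.3056

E[A] = 3.08,  E[B] = 3.52,  E[AB] = 9.5
V(A) = 11.56 − (3.08)² = 2.0736;  V(B) = 16.04 − (3.52)² = 3.6496
Cov(A,B) = 9.5 − (3.08)(3.52) = -1.3416
V(A + 2B) = (1)²·2.0736 + (2)²·3.6496 + 2·(1)·(2)·-1.3416 = 11.3056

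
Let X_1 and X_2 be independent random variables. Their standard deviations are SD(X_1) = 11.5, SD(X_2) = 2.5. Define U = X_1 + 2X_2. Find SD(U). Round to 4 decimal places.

var(X_1) = 132.25, var(X_2) = 6.25
By independence, var(U) = (1)²var(X_1) + (2)²var(X_2)
= (1)²·132.25 + (2)²·6.25 = 157.25
SD(U) = √157.25 ≈ 12.5399

12.5399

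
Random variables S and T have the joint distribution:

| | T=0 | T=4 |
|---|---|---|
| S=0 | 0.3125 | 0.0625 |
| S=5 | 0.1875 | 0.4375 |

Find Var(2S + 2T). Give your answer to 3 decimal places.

59.438

E[S] = 3.125,  E[T] = 2,  E[ST] = 8.75
Var(S) = 15.625 − (3.125)² = 5.859375;  Var(T) = 8 − (2)² = 4
Cov(S,T) = 8.75 − (3.125)(2) = 2.5
Var(2S + 2T) = (2)²·5.859375 + (2)²·4 + 2·(2)·(2)·2.5 = 59.4375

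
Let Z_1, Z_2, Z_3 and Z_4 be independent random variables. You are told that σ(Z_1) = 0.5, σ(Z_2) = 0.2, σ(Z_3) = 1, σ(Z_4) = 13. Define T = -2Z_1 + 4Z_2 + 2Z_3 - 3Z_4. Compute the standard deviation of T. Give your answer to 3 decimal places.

var(Z_1) = 0.25, var(Z_2) = 0.04, var(Z_3) = 1, var(Z_4) = 169
By independence, var(T) = (-2)²var(Z_1) + (4)²var(Z_2) + (2)²var(Z_3) + (-3)²var(Z_4)
= (-2)²·0.25 + (4)²·0.04 + (2)²·1 + (-3)²·169 = 1526.64
σ(T) = √1526.64 ≈ 39.072

39.072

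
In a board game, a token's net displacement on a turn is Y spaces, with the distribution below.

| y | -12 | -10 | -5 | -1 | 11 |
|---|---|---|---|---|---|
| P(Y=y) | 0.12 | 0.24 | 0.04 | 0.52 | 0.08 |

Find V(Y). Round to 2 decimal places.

E[Y] = (-12)(0.12) + (-10)(0.24) + (-5)(0.04) + (-1)(0.52) + (11)(0.08) = -3.68
E[Y²] = (-12)²(0.12) + (-10)²(0.24) + (-5)²(0.04) + (-1)²(0.52) + (11)²(0.08) = 52.48
V(Y) = E[Y²] − (E[Y])² = 52.48 − (-3.68)² = 38.9376

38.94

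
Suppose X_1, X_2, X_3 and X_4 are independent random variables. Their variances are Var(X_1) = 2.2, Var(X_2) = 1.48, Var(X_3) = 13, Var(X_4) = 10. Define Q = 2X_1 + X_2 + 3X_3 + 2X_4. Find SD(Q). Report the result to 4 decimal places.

12.9337

By independence, Var(Q) = (2)²Var(X_1) + (1)²Var(X_2) + (3)²Var(X_3) + (2)²Var(X_4)
= (2)²·2.2 + (1)²·1.48 + (3)²·13 + (2)²·10 = 167.28
SD(Q) = √167.28 ≈ 12.9337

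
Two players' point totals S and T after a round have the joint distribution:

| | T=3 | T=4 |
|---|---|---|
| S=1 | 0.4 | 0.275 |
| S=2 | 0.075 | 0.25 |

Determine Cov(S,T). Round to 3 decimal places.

0.079

E[S] = 1.325,  E[T] = 3.525
E[ST] = 4.75
Cov(S,T) = E[ST] − E[S]E[T] = 4.75 − (1.325)(3.525) = 0.079375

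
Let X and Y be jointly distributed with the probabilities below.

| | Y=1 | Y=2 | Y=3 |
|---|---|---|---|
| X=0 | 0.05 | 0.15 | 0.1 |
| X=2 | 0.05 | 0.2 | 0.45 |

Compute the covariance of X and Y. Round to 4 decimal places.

0.1700

E[X] = 1.4,  E[Y] = 2.45
E[XY] = 3.6
Cov(X,Y) = E[XY] − E[X]E[Y] = 3.6 − (1.4)(2.45) = 0.17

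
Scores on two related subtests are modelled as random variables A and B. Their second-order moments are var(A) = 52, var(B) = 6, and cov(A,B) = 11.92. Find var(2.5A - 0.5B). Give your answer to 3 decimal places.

296.700

var(2.5A - 0.5B) = (2.5)²·var(A) + (-0.5)²·var(B) + 2·(2.5)·(-0.5)·cov(A,B)
= 6.25·52 + 0.25·6 + -2.5·11.92 = 296.7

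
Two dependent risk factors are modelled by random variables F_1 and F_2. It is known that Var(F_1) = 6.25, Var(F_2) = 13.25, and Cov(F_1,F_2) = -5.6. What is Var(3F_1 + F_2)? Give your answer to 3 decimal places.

35.900

Var(3F_1 + F_2) = (3)²·Var(F_1) + (1)²·Var(F_2) + 2·(3)·(1)·Cov(F_1,F_2)
= 9·6.25 + 1·13.25 + 6·-5.6 = 35.9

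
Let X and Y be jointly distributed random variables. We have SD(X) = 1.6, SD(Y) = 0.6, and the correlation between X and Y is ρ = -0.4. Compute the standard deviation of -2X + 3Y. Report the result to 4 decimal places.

4.2530

Var(X) = (1.6)² = 2.56;  Var(Y) = (0.6)² = 0.36
Cov(X,Y) = ρ·SD(X)·SD(Y) = -0.4·1.6·0.6 = -0.384
Var(-2X + 3Y) = (-2)²·Var(X) + (3)²·Var(Y) + 2·(-2)·(3)·Cov(X,Y)
= 4·2.56 + 9·0.36 + -12·-0.384 = 18.088
SD(-2X + 3Y) = √18.088 ≈ 4.2530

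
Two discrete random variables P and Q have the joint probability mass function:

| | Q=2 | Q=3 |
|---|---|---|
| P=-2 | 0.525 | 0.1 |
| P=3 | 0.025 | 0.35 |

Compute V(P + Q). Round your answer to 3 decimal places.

7.919

E[P] = -0.125,  E[Q] = 2.45,  E[PQ] = 0.6
V(P) = 5.875 − (-0.125)² = 5.859375;  V(Q) = 6.25 − (2.45)² = 0.2475
Cov(P,Q) = 0.6 − (-0.125)(2.45) = 0.90625
V(P + Q) = (1)²·5.859375 + (1)²·0.2475 + 2·(1)·(1)·0.90625 = 7.919375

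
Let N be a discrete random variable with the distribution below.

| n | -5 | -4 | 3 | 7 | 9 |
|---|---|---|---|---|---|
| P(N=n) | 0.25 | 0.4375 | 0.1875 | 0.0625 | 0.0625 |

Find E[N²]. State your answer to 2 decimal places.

E[N²] = (-5)²(0.25) + (-4)²(0.4375) + (3)²(0.1875) + (7)²(0.0625) + (9)²(0.0625) = 23.0625

23.06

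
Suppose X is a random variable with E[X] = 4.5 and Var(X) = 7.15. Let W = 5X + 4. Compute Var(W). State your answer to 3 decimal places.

178.750

Var(5X + 4) = (5)²·Var(X) = 25·7.15 = 178.75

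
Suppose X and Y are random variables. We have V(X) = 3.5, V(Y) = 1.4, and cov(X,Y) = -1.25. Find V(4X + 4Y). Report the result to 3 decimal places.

V(4X + 4Y) = (4)²·V(X) + (4)²·V(Y) + 2·(4)·(4)·cov(X,Y)
= 16·3.5 + 16·1.4 + 32·-1.25 = 38.4

38.400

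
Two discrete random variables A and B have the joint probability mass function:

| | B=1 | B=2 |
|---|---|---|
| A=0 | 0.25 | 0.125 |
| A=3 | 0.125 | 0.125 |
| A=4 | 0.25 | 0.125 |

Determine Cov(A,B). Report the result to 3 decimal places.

0.031

E[A] = 2.25,  E[B] = 1.375
E[AB] = 3.125
Cov(A,B) = E[AB] − E[A]E[B] = 3.125 − (2.25)(1.375) = 0.03125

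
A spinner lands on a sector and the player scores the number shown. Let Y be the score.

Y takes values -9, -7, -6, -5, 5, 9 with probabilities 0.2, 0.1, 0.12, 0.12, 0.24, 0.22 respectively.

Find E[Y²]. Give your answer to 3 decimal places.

E[Y²] = (-9)²(0.2) + (-7)²(0.1) + (-6)²(0.12) + (-5)²(0.12) + (5)²(0.24) + (9)²(0.22) = 52.24

52.240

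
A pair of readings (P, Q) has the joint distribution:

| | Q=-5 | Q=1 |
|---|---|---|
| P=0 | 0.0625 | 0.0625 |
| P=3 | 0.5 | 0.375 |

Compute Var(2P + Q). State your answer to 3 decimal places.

12.234

E[P] = 2.625,  E[Q] = -2.375,  E[PQ] = -6.375
Var(P) = 7.875 − (2.625)² = 0.984375;  Var(Q) = 14.5 − (-2.375)² = 8.859375
Cov(P,Q) = -6.375 − (2.625)(-2.375) = -0.140625
Var(2P + Q) = (2)²·0.984375 + (1)²·8.859375 + 2·(2)·(1)·-0.140625 = 12.234375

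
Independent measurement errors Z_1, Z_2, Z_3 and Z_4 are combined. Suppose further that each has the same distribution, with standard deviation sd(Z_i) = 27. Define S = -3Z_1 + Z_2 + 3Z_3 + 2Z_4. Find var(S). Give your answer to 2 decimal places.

16767.00

var(Z_i) = (27)² = 729
By independence, var(S) = (-3)²var(Z_1) + (1)²var(Z_2) + (3)²var(Z_3) + (2)²var(Z_4)
= (-3)²·729 + (1)²·729 + (3)²·729 + (2)²·729 = 16767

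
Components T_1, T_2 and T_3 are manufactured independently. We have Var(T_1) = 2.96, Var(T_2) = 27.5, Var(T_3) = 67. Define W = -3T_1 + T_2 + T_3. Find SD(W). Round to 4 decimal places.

By independence, Var(W) = (-3)²Var(T_1) + (1)²Var(T_2) + (1)²Var(T_3)
= (-3)²·2.96 + (1)²·27.5 + (1)²·67 = 121.14
SD(W) = √121.14 ≈ 11.0064

11.0064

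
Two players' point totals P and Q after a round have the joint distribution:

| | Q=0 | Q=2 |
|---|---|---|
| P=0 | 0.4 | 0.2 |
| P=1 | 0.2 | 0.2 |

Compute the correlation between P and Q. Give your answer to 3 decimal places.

E[P] = 0.4,  E[Q] = 0.8
E[PQ] = 0.4
Cov(P,Q) = E[PQ] − E[P]E[Q] = 0.4 − (0.4)(0.8) = 0.08
var(P) = 0.24,  var(Q) = 0.96
ρ = 0.08 / √(0.24·0.96) ≈ 0.167

0.167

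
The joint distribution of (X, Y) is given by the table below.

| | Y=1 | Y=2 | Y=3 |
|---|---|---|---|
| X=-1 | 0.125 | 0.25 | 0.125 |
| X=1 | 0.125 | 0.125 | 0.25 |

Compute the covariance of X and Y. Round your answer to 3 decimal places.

0.125

E[X] = 0,  E[Y] = 2.125
E[XY] = 0.125
Cov(X,Y) = E[XY] − E[X]E[Y] = 0.125 − (0)(2.125) = 0.125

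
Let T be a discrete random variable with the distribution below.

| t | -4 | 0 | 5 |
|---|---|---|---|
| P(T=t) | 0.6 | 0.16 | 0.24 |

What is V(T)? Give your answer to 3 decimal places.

14.160

E[T] = (-4)(0.6) + (0)(0.16) + (5)(0.24) = -1.2
E[T²] = (-4)²(0.6) + (0)²(0.16) + (5)²(0.24) = 15.6
V(T) = E[T²] − (E[T])² = 15.6 − (-1.2)² = 14.16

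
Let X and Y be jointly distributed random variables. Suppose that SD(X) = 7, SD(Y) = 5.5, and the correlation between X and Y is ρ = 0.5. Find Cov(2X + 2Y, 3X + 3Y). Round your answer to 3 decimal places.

706.500

V(X) = (7)² = 49;  V(Y) = (5.5)² = 30.25
Cov(X,Y) = ρ·SD(X)·SD(Y) = 0.5·7·5.5 = 19.25
Cov(2X + 2Y, 3X + 3Y) = (2)(3)V(X) + (2)(3)V(Y) + [(2)(3) + (2)(3)]Cov(X,Y)
= 6·49 + 6·30.25 + 12·19.25 = 706.5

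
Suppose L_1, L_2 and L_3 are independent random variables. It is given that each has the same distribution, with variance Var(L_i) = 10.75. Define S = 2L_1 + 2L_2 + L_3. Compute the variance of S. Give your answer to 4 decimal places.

96.7500

By independence, Var(S) = (2)²Var(L_1) + (2)²Var(L_2) + (1)²Var(L_3)
= (2)²·10.75 + (2)²·10.75 + (1)²·10.75 = 96.75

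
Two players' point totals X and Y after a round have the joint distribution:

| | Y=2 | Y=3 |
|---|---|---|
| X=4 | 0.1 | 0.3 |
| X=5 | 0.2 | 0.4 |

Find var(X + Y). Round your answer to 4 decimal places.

E[X] = 4.6,  E[Y] = 2.7,  E[XY] = 12.4
var(X) = 21.4 − (4.6)² = 0.24;  var(Y) = 7.5 − (2.7)² = 0.21
Cov(X,Y) = 12.4 − (4.6)(2.7) = -0.02
var(X + Y) = (1)²·0.24 + (1)²·0.21 + 2·(1)·(1)·-0.02 = 0.41

0.4100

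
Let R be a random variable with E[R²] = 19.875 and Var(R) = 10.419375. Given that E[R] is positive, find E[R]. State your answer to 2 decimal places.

(E[R])² = E[R²] − Var(R) = 19.875 − 10.419375 = 9.455625
E[R] = √9.455625 = 3.075

3.08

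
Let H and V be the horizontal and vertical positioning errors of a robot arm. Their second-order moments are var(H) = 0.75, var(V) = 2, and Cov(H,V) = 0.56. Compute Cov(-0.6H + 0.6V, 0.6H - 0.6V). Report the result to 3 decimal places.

Cov(-0.6H + 0.6V, 0.6H - 0.6V) = (-0.6)(0.6)var(H) + (0.6)(-0.6)var(V) + [(-0.6)(-0.6) + (0.6)(0.6)]Cov(H,V)
= -0.36·0.75 + -0.36·2 + 0.72·0.56 = -0.5868

-0.587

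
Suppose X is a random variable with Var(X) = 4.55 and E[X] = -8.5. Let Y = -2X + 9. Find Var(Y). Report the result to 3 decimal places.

18.200

Var(-2X + 9) = (-2)²·Var(X) = 4·4.55 = 18.2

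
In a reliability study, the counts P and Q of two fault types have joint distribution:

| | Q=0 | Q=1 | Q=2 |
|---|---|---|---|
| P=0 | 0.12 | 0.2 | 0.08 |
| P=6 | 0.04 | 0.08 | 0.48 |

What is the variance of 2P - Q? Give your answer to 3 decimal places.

30.320

E[P] = 3.6,  E[Q] = 1.4,  E[PQ] = 6.24
Var(P) = 21.6 − (3.6)² = 8.64;  Var(Q) = 2.52 − (1.4)² = 0.56
Cov(P,Q) = 6.24 − (3.6)(1.4) = 1.2
Var(2P - Q) = (2)²·8.64 + (-1)²·0.56 + 2·(2)·(-1)·1.2 = 30.32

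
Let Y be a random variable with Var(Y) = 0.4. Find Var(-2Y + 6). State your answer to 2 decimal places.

1.60

Var(-2Y + 6) = (-2)²·Var(Y) = 4·0.4 = 1.6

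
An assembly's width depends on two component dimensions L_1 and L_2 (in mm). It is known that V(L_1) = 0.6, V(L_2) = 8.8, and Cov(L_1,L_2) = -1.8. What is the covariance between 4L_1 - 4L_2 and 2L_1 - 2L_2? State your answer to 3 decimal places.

104.000

Cov(4L_1 - 4L_2, 2L_1 - 2L_2) = (4)(2)V(L_1) + (-4)(-2)V(L_2) + [(4)(-2) + (-4)(2)]Cov(L_1,L_2)
= 8·0.6 + 8·8.8 + -16·-1.8 = 104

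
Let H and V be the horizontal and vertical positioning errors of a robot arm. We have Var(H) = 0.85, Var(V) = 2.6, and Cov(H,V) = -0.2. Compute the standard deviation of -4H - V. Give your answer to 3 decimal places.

3.821

Var(-4H - V) = (-4)²·Var(H) + (-1)²·Var(V) + 2·(-4)·(-1)·Cov(H,V)
= 16·0.85 + 1·2.6 + 8·-0.2 = 14.6
SD(-4H - V) = √14.6 ≈ 3.821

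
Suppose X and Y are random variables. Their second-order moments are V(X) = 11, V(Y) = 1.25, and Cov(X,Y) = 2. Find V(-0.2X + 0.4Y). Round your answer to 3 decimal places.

0.320

V(-0.2X + 0.4Y) = (-0.2)²·V(X) + (0.4)²·V(Y) + 2·(-0.2)·(0.4)·Cov(X,Y)
= 0.04·11 + 0.16·1.25 + -0.16·2 = 0.32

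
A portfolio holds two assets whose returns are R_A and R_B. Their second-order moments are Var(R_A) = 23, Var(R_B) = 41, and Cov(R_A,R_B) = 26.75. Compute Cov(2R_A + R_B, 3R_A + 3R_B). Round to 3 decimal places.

Cov(2R_A + R_B, 3R_A + 3R_B) = (2)(3)Var(R_A) + (1)(3)Var(R_B) + [(2)(3) + (1)(3)]Cov(R_A,R_B)
= 6·23 + 3·41 + 9·26.75 = 501.75

501.750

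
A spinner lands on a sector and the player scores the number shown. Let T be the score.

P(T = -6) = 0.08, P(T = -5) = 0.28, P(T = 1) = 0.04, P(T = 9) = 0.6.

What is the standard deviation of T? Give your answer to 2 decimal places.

E[T] = (-6)(0.08) + (-5)(0.28) + (1)(0.04) + (9)(0.6) = 3.56
E[T²] = (-6)²(0.08) + (-5)²(0.28) + (1)²(0.04) + (9)²(0.6) = 58.52
V(T) = E[T²] − (E[T])² = 58.52 − (3.56)² = 45.8464
SD(T) = √45.8464 ≈ 6.77

6.77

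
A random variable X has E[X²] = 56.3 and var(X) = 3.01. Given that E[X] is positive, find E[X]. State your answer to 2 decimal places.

7.30

(E[X])² = E[X²] − var(X) = 56.3 − 3.01 = 53.29
E[X] = √53.29 = 7.3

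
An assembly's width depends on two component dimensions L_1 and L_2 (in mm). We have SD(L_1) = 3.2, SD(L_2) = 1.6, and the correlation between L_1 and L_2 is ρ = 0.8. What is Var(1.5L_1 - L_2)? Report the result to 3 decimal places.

Var(L_1) = (3.2)² = 10.24;  Var(L_2) = (1.6)² = 2.56
cov(L_1,L_2) = ρ·SD(L_1)·SD(L_2) = 0.8·3.2·1.6 = 4.096
Var(1.5L_1 - L_2) = (1.5)²·Var(L_1) + (-1)²·Var(L_2) + 2·(1.5)·(-1)·cov(L_1,L_2)
= 2.25·10.24 + 1·2.56 + -3·4.096 = 13.312

13.312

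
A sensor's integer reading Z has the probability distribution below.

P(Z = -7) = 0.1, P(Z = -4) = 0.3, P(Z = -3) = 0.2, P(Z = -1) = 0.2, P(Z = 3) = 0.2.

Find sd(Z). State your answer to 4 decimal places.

3.0150

E[Z] = (-7)(0.1) + (-4)(0.3) + (-3)(0.2) + (-1)(0.2) + (3)(0.2) = -2.1
E[Z²] = (-7)²(0.1) + (-4)²(0.3) + (-3)²(0.2) + (-1)²(0.2) + (3)²(0.2) = 13.5
var(Z) = E[Z²] − (E[Z])² = 13.5 − (-2.1)² = 9.09
sd(Z) = √9.09 ≈ 3.0150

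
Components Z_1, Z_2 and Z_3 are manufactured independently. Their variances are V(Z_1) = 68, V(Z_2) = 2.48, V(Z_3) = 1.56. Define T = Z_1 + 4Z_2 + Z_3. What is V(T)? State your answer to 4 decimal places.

109.2400

By independence, V(T) = (1)²V(Z_1) + (4)²V(Z_2) + (1)²V(Z_3)
= (1)²·68 + (4)²·2.48 + (1)²·1.56 = 109.24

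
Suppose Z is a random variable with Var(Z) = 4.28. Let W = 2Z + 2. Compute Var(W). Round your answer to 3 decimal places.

Var(2Z + 2) = (2)²·Var(Z) = 4·4.28 = 17.12

17.120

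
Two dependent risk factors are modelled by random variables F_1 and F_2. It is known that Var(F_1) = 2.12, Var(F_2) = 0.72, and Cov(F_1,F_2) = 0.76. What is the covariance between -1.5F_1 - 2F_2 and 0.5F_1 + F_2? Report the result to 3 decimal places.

-4.930

Cov(-1.5F_1 - 2F_2, 0.5F_1 + F_2) = (-1.5)(0.5)Var(F_1) + (-2)(1)Var(F_2) + [(-1.5)(1) + (-2)(0.5)]Cov(F_1,F_2)
= -0.75·2.12 + -2·0.72 + -2.5·0.76 = -4.93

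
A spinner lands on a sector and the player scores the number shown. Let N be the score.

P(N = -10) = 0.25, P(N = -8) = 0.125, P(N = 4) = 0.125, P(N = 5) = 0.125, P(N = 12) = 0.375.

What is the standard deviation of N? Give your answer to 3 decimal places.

E[N] = (-10)(0.25) + (-8)(0.125) + (4)(0.125) + (5)(0.125) + (12)(0.375) = 2.125
E[N²] = (-10)²(0.25) + (-8)²(0.125) + (4)²(0.125) + (5)²(0.125) + (12)²(0.375) = 92.125
V(N) = E[N²] − (E[N])² = 92.125 − (2.125)² = 87.609375
σ(N) = √87.609375 ≈ 9.360

9.360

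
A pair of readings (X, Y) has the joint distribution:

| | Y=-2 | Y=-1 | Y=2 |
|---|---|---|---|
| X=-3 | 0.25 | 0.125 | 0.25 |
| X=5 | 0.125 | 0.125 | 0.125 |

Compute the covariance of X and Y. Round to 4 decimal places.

E[X] = 0,  E[Y] = -0.25
E[XY] = -0.25
Cov(X,Y) = E[XY] − E[X]E[Y] = -0.25 − (0)(-0.25) = -0.25

-0.2500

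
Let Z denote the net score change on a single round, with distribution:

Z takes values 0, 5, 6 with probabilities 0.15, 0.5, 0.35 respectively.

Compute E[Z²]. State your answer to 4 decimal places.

25.1000

E[Z²] = (0)²(0.15) + (5)²(0.5) + (6)²(0.35) = 25.1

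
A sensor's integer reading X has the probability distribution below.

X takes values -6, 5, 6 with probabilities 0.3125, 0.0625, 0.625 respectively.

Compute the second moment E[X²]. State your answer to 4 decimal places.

35.3125

E[X²] = (-6)²(0.3125) + (5)²(0.0625) + (6)²(0.625) = 35.3125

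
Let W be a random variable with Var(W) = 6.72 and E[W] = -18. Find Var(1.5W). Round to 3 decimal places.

15.120

Var(1.5W) = (1.5)²·Var(W) = 2.25·6.72 = 15.12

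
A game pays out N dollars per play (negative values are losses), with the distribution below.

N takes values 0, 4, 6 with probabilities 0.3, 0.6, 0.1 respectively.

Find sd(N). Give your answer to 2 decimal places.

2.05

E[N] = (0)(0.3) + (4)(0.6) + (6)(0.1) = 3
E[N²] = (0)²(0.3) + (4)²(0.6) + (6)²(0.1) = 13.2
V(N) = E[N²] − (E[N])² = 13.2 − (3)² = 4.2
sd(N) = √4.2 ≈ 2.05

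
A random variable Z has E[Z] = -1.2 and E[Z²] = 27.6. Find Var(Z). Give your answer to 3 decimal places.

26.160

Var(Z) = 27.6 − (-1.2)² = 26.16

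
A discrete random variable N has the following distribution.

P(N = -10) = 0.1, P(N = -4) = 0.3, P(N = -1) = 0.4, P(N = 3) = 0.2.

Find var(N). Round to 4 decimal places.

E[N] = (-10)(0.1) + (-4)(0.3) + (-1)(0.4) + (3)(0.2) = -2
E[N²] = (-10)²(0.1) + (-4)²(0.3) + (-1)²(0.4) + (3)²(0.2) = 17
var(N) = E[N²] − (E[N])² = 17 − (-2)² = 13

13.0000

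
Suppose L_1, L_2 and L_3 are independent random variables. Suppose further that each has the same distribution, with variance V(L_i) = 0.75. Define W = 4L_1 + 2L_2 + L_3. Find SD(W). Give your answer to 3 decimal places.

By independence, V(W) = (4)²V(L_1) + (2)²V(L_2) + (1)²V(L_3)
= (4)²·0.75 + (2)²·0.75 + (1)²·0.75 = 15.75
SD(W) = √15.75 ≈ 3.969

3.969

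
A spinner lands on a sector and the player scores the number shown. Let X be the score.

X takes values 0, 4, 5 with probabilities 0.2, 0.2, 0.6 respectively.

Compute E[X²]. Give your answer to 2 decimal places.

18.20

E[X²] = (0)²(0.2) + (4)²(0.2) + (5)²(0.6) = 18.2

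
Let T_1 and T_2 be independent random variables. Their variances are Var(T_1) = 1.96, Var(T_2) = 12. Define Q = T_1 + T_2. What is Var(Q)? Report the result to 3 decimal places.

By independence, Var(Q) = (1)²Var(T_1) + (1)²Var(T_2)
= (1)²·1.96 + (1)²·12 = 13.96

13.960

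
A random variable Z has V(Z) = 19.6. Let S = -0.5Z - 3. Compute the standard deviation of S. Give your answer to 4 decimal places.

V(-0.5Z - 3) = (-0.5)²·19.6 = 4.9
SD(S) = √4.9 ≈ 2.2136

2.2136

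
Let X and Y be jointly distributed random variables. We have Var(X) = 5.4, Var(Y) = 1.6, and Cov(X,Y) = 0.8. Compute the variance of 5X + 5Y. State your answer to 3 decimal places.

Var(5X + 5Y) = (5)²·Var(X) + (5)²·Var(Y) + 2·(5)·(5)·Cov(X,Y)
= 25·5.4 + 25·1.6 + 50·0.8 = 215

215.000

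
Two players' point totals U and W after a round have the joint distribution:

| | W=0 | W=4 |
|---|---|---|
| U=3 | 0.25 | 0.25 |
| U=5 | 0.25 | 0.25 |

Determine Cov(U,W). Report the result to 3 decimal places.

E[U] = 4,  E[W] = 2
E[UW] = 8
Cov(U,W) = E[UW] − E[U]E[W] = 8 − (4)(2) = 0

0.000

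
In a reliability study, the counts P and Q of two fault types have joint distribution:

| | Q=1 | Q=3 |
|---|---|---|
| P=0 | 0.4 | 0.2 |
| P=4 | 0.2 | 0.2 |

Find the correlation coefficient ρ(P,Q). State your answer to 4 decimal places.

E[P] = 1.6,  E[Q] = 1.8
E[PQ] = 3.2
cov(P,Q) = E[PQ] − E[P]E[Q] = 3.2 − (1.6)(1.8) = 0.32
V(P) = 3.84,  V(Q) = 0.96
ρ = 0.32 / √(3.84·0.96) ≈ 0.1667

0.1667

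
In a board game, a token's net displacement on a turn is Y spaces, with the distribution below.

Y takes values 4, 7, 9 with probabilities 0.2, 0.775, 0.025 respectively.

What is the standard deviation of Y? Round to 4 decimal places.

E[Y] = (4)(0.2) + (7)(0.775) + (9)(0.025) = 6.45
E[Y²] = (4)²(0.2) + (7)²(0.775) + (9)²(0.025) = 43.2
var(Y) = E[Y²] − (E[Y])² = 43.2 − (6.45)² = 1.5975
SD(Y) = √1.5975 ≈ 1.2639

1.2639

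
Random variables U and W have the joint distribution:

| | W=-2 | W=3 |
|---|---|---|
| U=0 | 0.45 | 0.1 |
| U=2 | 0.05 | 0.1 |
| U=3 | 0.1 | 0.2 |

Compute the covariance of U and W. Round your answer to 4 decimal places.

E[U] = 1.2,  E[W] = 0
E[UW] = 1.6
Cov(U,W) = E[UW] − E[U]E[W] = 1.6 − (1.2)(0) = 1.6

1.6000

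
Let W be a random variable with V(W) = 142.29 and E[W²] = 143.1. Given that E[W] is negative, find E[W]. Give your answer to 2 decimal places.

(E[W])² = E[W²] − V(W) = 143.1 − 142.29 = 0.81
E[W] = −√0.81 = -0.9

-0.90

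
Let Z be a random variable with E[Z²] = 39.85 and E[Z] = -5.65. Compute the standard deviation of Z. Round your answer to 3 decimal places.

Var(Z) = 39.85 − (-5.65)² = 7.9275
sd(Z) = √7.9275 ≈ 2.816

2.816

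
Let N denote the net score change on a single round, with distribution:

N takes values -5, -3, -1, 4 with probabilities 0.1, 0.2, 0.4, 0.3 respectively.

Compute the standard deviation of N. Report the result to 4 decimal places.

E[N] = (-5)(0.1) + (-3)(0.2) + (-1)(0.4) + (4)(0.3) = -0.3
E[N²] = (-5)²(0.1) + (-3)²(0.2) + (-1)²(0.4) + (4)²(0.3) = 9.5
V(N) = E[N²] − (E[N])² = 9.5 − (-0.3)² = 9.41
SD(N) = √9.41 ≈ 3.0676

3.0676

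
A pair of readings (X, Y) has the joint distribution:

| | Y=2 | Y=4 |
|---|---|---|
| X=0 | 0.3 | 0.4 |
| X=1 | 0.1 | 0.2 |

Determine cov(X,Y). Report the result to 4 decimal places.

0.0400

E[X] = 0.3,  E[Y] = 3.2
E[XY] = 1
cov(X,Y) = E[XY] − E[X]E[Y] = 1 − (0.3)(3.2) = 0.04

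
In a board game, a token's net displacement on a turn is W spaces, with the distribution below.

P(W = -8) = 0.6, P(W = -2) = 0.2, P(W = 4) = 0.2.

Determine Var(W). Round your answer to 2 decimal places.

E[W] = (-8)(0.6) + (-2)(0.2) + (4)(0.2) = -4.4
E[W²] = (-8)²(0.6) + (-2)²(0.2) + (4)²(0.2) = 42.4
Var(W) = E[W²] − (E[W])² = 42.4 − (-4.4)² = 23.04

23.04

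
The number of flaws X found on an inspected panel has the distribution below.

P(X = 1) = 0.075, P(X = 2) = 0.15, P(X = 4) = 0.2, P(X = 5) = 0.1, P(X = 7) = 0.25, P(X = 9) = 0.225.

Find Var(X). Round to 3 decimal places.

E[X] = (1)(0.075) + (2)(0.15) + (4)(0.2) + (5)(0.1) + (7)(0.25) + (9)(0.225) = 5.45
E[X²] = (1)²(0.075) + (2)²(0.15) + (4)²(0.2) + (5)²(0.1) + (7)²(0.25) + (9)²(0.225) = 36.85
Var(X) = E[X²] − (E[X])² = 36.85 − (5.45)² = 7.1475

7.148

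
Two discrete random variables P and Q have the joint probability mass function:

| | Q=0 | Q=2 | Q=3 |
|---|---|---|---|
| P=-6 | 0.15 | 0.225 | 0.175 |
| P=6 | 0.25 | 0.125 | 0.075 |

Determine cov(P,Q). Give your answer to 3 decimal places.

-2.130

E[P] = -0.6,  E[Q] = 1.45
E[PQ] = -3
cov(P,Q) = E[PQ] − E[P]E[Q] = -3 − (-0.6)(1.45) = -2.13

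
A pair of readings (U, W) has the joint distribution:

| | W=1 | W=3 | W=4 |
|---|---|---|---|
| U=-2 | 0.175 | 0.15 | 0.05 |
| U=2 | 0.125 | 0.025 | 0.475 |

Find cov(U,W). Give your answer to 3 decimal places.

E[U] = 0.5,  E[W] = 2.925
E[UW] = 2.55
cov(U,W) = E[UW] − E[U]E[W] = 2.55 − (0.5)(2.925) = 1.0875

1.088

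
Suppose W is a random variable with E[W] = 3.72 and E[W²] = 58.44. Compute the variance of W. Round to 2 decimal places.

44.60

V(W) = 58.44 − (3.72)² = 44.6016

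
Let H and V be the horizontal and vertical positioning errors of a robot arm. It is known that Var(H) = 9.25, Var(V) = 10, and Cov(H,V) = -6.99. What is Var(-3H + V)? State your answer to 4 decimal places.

135.1900

Var(-3H + V) = (-3)²·Var(H) + (1)²·Var(V) + 2·(-3)·(1)·Cov(H,V)
= 9·9.25 + 1·10 + -6·-6.99 = 135.19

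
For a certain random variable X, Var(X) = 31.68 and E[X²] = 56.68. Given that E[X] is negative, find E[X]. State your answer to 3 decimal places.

(E[X])² = E[X²] − Var(X) = 56.68 − 31.68 = 25
E[X] = −√25 = -5

-5.000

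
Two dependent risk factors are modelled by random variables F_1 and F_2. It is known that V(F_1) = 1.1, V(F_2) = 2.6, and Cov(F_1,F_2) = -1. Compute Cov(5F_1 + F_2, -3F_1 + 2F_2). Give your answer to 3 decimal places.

-18.300

Cov(5F_1 + F_2, -3F_1 + 2F_2) = (5)(-3)V(F_1) + (1)(2)V(F_2) + [(5)(2) + (1)(-3)]Cov(F_1,F_2)
= -15·1.1 + 2·2.6 + 7·-1 = -18.3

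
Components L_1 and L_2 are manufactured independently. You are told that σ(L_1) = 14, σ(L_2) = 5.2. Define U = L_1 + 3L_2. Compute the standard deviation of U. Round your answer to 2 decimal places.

20.96

V(L_1) = 196, V(L_2) = 27.04
By independence, V(U) = (1)²V(L_1) + (3)²V(L_2)
= (1)²·196 + (3)²·27.04 = 439.36
σ(U) = √439.36 ≈ 20.96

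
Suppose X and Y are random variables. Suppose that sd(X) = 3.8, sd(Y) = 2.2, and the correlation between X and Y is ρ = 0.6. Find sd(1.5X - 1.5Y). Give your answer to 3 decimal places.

4.562

Var(X) = (3.8)² = 14.44;  Var(Y) = (2.2)² = 4.84
cov(X,Y) = ρ·sd(X)·sd(Y) = 0.6·3.8·2.2 = 5.016
Var(1.5X - 1.5Y) = (1.5)²·Var(X) + (-1.5)²·Var(Y) + 2·(1.5)·(-1.5)·cov(X,Y)
= 2.25·14.44 + 2.25·4.84 + -4.5·5.016 = 20.808
sd(1.5X - 1.5Y) = √20.808 ≈ 4.562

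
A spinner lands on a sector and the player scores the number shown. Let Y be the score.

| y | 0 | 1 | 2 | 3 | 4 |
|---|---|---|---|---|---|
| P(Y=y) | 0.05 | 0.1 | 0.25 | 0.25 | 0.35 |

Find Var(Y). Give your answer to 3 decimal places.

1.388

E[Y] = (0)(0.05) + (1)(0.1) + (2)(0.25) + (3)(0.25) + (4)(0.35) = 2.75
E[Y²] = (0)²(0.05) + (1)²(0.1) + (2)²(0.25) + (3)²(0.25) + (4)²(0.35) = 8.95
Var(Y) = E[Y²] − (E[Y])² = 8.95 − (2.75)² = 1.3875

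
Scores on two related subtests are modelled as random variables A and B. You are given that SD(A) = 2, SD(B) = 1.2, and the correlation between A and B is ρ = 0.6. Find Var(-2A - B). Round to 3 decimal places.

Var(A) = (2)² = 4;  Var(B) = (1.2)² = 1.44
Cov(A,B) = ρ·SD(A)·SD(B) = 0.6·2·1.2 = 1.44
Var(-2A - B) = (-2)²·Var(A) + (-1)²·Var(B) + 2·(-2)·(-1)·Cov(A,B)
= 4·4 + 1·1.44 + 4·1.44 = 23.2

23.200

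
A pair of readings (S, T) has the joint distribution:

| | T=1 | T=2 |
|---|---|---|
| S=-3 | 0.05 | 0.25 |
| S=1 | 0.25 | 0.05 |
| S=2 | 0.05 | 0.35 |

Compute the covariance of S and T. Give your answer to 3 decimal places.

E[S] = 0.2,  E[T] = 1.65
E[ST] = 0.2
Cov(S,T) = E[ST] − E[S]E[T] = 0.2 − (0.2)(1.65) = -0.13

-0.130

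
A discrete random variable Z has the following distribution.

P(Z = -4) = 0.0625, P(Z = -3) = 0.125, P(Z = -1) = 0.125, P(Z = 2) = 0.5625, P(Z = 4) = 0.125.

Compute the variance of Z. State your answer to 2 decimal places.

5.73

E[Z] = (-4)(0.0625) + (-3)(0.125) + (-1)(0.125) + (2)(0.5625) + (4)(0.125) = 0.875
E[Z²] = (-4)²(0.0625) + (-3)²(0.125) + (-1)²(0.125) + (2)²(0.5625) + (4)²(0.125) = 6.5
Var(Z) = E[Z²] − (E[Z])² = 6.5 − (0.875)² = 5.734375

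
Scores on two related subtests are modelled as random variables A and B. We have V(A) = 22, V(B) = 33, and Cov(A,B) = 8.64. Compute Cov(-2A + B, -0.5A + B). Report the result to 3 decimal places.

Cov(-2A + B, -0.5A + B) = (-2)(-0.5)V(A) + (1)(1)V(B) + [(-2)(1) + (1)(-0.5)]Cov(A,B)
= 1·22 + 1·33 + -2.5·8.64 = 33.4

33.400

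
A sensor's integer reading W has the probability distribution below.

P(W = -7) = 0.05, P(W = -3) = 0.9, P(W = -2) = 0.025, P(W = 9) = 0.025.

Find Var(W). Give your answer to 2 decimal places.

4.41

E[W] = (-7)(0.05) + (-3)(0.9) + (-2)(0.025) + (9)(0.025) = -2.875
E[W²] = (-7)²(0.05) + (-3)²(0.9) + (-2)²(0.025) + (9)²(0.025) = 12.675
Var(W) = E[W²] − (E[W])² = 12.675 − (-2.875)² = 4.409375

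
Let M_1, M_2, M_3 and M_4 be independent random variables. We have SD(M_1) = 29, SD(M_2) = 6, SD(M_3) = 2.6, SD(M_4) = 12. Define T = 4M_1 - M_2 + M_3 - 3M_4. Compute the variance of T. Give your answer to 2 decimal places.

14794.76

var(M_1) = 841, var(M_2) = 36, var(M_3) = 6.76, var(M_4) = 144
By independence, var(T) = (4)²var(M_1) + (-1)²var(M_2) + (1)²var(M_3) + (-3)²var(M_4)
= (4)²·841 + (-1)²·36 + (1)²·6.76 + (-3)²·144 = 14794.76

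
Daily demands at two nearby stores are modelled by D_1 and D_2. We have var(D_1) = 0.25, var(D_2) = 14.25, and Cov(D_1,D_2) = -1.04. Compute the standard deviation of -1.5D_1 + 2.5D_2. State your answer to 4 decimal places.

var(-1.5D_1 + 2.5D_2) = (-1.5)²·var(D_1) + (2.5)²·var(D_2) + 2·(-1.5)·(2.5)·Cov(D_1,D_2)
= 2.25·0.25 + 6.25·14.25 + -7.5·-1.04 = 97.425
SD(-1.5D_1 + 2.5D_2) = √97.425 ≈ 9.8704

9.8704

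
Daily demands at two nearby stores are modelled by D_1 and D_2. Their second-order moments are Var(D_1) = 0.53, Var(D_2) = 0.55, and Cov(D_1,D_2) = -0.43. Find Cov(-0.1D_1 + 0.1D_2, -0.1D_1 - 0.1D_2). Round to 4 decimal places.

Cov(-0.1D_1 + 0.1D_2, -0.1D_1 - 0.1D_2) = (-0.1)(-0.1)Var(D_1) + (0.1)(-0.1)Var(D_2) + [(-0.1)(-0.1) + (0.1)(-0.1)]Cov(D_1,D_2)
= 0.01·0.53 + -0.01·0.55 + 0·-0.43 = -0.0002

-0.0002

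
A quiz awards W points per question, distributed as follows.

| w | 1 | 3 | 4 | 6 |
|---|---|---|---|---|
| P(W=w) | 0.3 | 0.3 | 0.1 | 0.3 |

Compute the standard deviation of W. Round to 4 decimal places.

E[W] = (1)(0.3) + (3)(0.3) + (4)(0.1) + (6)(0.3) = 3.4
E[W²] = (1)²(0.3) + (3)²(0.3) + (4)²(0.1) + (6)²(0.3) = 15.4
V(W) = E[W²] − (E[W])² = 15.4 − (3.4)² = 3.84
σ(W) = √3.84 ≈ 1.9596

1.9596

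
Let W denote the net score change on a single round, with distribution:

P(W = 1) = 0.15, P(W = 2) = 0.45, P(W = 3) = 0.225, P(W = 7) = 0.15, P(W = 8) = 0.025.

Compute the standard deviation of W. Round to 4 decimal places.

2.0185

E[W] = (1)(0.15) + (2)(0.45) + (3)(0.225) + (7)(0.15) + (8)(0.025) = 2.975
E[W²] = (1)²(0.15) + (2)²(0.45) + (3)²(0.225) + (7)²(0.15) + (8)²(0.025) = 12.925
Var(W) = E[W²] − (E[W])² = 12.925 − (2.975)² = 4.074375
SD(W) = √4.074375 ≈ 2.0185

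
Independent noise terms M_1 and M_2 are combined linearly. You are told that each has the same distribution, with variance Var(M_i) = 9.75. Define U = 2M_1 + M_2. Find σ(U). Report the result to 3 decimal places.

By independence, Var(U) = (2)²Var(M_1) + (1)²Var(M_2)
= (2)²·9.75 + (1)²·9.75 = 48.75
σ(U) = √48.75 ≈ 6.982

6.982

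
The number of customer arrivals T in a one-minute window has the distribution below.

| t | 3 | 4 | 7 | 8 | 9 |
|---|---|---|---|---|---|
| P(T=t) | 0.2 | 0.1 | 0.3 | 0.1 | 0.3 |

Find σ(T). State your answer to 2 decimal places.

E[T] = (3)(0.2) + (4)(0.1) + (7)(0.3) + (8)(0.1) + (9)(0.3) = 6.6
E[T²] = (3)²(0.2) + (4)²(0.1) + (7)²(0.3) + (8)²(0.1) + (9)²(0.3) = 48.8
V(T) = E[T²] − (E[T])² = 48.8 − (6.6)² = 5.24
σ(T) = √5.24 ≈ 2.29

2.29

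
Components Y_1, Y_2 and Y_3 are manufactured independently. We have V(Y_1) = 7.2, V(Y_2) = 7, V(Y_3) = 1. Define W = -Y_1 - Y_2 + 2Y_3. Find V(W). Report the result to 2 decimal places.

18.20

By independence, V(W) = (-1)²V(Y_1) + (-1)²V(Y_2) + (2)²V(Y_3)
= (-1)²·7.2 + (-1)²·7 + (2)²·1 = 18.2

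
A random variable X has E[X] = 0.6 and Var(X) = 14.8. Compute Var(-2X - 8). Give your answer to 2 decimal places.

59.20

Var(-2X - 8) = (-2)²·Var(X) = 4·14.8 = 59.2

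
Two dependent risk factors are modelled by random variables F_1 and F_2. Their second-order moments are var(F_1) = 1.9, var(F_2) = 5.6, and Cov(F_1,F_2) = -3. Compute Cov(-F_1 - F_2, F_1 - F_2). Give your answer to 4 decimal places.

3.7000

Cov(-F_1 - F_2, F_1 - F_2) = (-1)(1)var(F_1) + (-1)(-1)var(F_2) + [(-1)(-1) + (-1)(1)]Cov(F_1,F_2)
= -1·1.9 + 1·5.6 + 0·-3 = 3.7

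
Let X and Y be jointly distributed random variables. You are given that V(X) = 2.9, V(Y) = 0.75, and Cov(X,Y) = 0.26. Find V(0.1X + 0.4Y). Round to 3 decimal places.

V(0.1X + 0.4Y) = (0.1)²·V(X) + (0.4)²·V(Y) + 2·(0.1)·(0.4)·Cov(X,Y)
= 0.01·2.9 + 0.16·0.75 + 0.08·0.26 = 0.1698

0.170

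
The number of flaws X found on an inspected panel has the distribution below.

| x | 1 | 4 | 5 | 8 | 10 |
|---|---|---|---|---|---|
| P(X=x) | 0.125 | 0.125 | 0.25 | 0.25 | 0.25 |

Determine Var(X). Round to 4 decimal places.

E[X] = (1)(0.125) + (4)(0.125) + (5)(0.25) + (8)(0.25) + (10)(0.25) = 6.375
E[X²] = (1)²(0.125) + (4)²(0.125) + (5)²(0.25) + (8)²(0.25) + (10)²(0.25) = 49.375
Var(X) = E[X²] − (E[X])² = 49.375 − (6.375)² = 8.734375

8.7344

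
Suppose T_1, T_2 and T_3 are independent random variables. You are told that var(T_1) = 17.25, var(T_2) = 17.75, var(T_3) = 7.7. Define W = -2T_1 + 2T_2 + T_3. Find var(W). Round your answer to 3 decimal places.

147.700

By independence, var(W) = (-2)²var(T_1) + (2)²var(T_2) + (1)²var(T_3)
= (-2)²·17.25 + (2)²·17.75 + (1)²·7.7 = 147.7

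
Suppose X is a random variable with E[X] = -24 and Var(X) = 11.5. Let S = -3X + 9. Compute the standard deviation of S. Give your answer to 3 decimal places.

10.173

Var(-3X + 9) = (-3)²·11.5 = 103.5
SD(S) = √103.5 ≈ 10.173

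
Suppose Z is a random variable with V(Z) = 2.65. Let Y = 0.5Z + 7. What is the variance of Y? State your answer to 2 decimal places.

0.66

V(0.5Z + 7) = (0.5)²·V(Z) = 0.25·2.65 = 0.6625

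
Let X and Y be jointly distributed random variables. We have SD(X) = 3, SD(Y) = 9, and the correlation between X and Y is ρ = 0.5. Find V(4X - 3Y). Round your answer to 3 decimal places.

V(X) = (3)² = 9;  V(Y) = (9)² = 81
Cov(X,Y) = ρ·SD(X)·SD(Y) = 0.5·3·9 = 13.5
V(4X - 3Y) = (4)²·V(X) + (-3)²·V(Y) + 2·(4)·(-3)·Cov(X,Y)
= 16·9 + 9·81 + -24·13.5 = 549

549.000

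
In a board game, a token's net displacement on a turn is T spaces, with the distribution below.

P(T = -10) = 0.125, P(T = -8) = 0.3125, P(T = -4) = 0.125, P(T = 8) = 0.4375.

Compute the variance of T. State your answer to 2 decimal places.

61.94

E[T] = (-10)(0.125) + (-8)(0.3125) + (-4)(0.125) + (8)(0.4375) = -0.75
E[T²] = (-10)²(0.125) + (-8)²(0.3125) + (-4)²(0.125) + (8)²(0.4375) = 62.5
V(T) = E[T²] − (E[T])² = 62.5 − (-0.75)² = 61.9375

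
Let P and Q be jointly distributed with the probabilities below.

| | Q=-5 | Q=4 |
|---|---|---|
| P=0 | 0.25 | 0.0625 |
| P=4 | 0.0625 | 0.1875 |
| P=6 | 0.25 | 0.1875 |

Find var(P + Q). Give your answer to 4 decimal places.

31.7461

E[P] = 3.625,  E[Q] = -1.0625,  E[PQ] = -1.25
var(P) = 19.75 − (3.625)² = 6.609375;  var(Q) = 21.0625 − (-1.0625)² = 19.93359375
Cov(P,Q) = -1.25 − (3.625)(-1.0625) = 2.6015625
var(P + Q) = (1)²·6.609375 + (1)²·19.93359375 + 2·(1)·(1)·2.6015625 = 31.74609375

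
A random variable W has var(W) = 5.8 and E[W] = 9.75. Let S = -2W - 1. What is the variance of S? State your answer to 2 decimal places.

var(-2W - 1) = (-2)²·var(W) = 4·5.8 = 23.2

23.20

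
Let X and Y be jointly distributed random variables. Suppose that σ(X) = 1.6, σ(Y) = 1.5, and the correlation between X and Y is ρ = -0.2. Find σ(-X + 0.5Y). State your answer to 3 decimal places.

1.898

Var(X) = (1.6)² = 2.56;  Var(Y) = (1.5)² = 2.25
Cov(X,Y) = ρ·σ(X)·σ(Y) = -0.2·1.6·1.5 = -0.48
Var(-X + 0.5Y) = (-1)²·Var(X) + (0.5)²·Var(Y) + 2·(-1)·(0.5)·Cov(X,Y)
= 1·2.56 + 0.25·2.25 + -1·-0.48 = 3.6025
σ(-X + 0.5Y) = √3.6025 ≈ 1.898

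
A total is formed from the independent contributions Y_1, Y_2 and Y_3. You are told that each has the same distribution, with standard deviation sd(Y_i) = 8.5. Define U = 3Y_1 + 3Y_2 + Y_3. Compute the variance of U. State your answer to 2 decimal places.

1372.75

V(Y_i) = (8.5)² = 72.25
By independence, V(U) = (3)²V(Y_1) + (3)²V(Y_2) + (1)²V(Y_3)
= (3)²·72.25 + (3)²·72.25 + (1)²·72.25 = 1372.75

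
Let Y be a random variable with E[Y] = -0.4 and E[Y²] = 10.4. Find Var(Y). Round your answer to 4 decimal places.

10.2400

Var(Y) = 10.4 − (-0.4)² = 10.24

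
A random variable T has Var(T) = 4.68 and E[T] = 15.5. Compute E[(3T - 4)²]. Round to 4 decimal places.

E[3T - 4] = 3·15.5 − 4 = 42.5
Var(3T - 4) = (3)²·4.68 = 42.12
E[(3T - 4)²] = Var((3T - 4)) + (E[(3T - 4)])² = 42.12 + (42.5)² = 1848.37

1848.3700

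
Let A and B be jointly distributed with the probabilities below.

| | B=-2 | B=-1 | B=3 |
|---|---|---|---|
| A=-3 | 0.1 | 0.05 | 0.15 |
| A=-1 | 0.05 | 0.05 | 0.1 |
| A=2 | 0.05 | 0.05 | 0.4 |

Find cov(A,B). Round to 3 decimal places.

E[A] = -0.1,  E[B] = 1.4
E[AB] = 1.35
cov(A,B) = E[AB] − E[A]E[B] = 1.35 − (-0.1)(1.4) = 1.49

1.490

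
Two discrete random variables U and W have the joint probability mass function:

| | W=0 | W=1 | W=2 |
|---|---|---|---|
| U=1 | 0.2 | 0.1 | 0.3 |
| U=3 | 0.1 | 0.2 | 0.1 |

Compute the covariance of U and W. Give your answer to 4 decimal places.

-0.0800

E[U] = 1.8,  E[W] = 1.1
E[UW] = 1.9
Cov(U,W) = E[UW] − E[U]E[W] = 1.9 − (1.8)(1.1) = -0.08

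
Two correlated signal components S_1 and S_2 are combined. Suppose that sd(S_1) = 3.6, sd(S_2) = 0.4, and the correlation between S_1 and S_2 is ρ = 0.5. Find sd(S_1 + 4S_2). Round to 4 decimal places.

Var(S_1) = (3.6)² = 12.96;  Var(S_2) = (0.4)² = 0.16
Cov(S_1,S_2) = ρ·sd(S_1)·sd(S_2) = 0.5·3.6·0.4 = 0.72
Var(S_1 + 4S_2) = (1)²·Var(S_1) + (4)²·Var(S_2) + 2·(1)·(4)·Cov(S_1,S_2)
= 1·12.96 + 16·0.16 + 8·0.72 = 21.28
sd(S_1 + 4S_2) = √21.28 ≈ 4.6130

4.6130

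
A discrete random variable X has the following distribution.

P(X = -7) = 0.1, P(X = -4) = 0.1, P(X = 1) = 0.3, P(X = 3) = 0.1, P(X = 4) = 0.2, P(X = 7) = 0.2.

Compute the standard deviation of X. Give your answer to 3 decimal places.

E[X] = (-7)(0.1) + (-4)(0.1) + (1)(0.3) + (3)(0.1) + (4)(0.2) + (7)(0.2) = 1.7
E[X²] = (-7)²(0.1) + (-4)²(0.1) + (1)²(0.3) + (3)²(0.1) + (4)²(0.2) + (7)²(0.2) = 20.7
V(X) = E[X²] − (E[X])² = 20.7 − (1.7)² = 17.81
sd(X) = √17.81 ≈ 4.220

4.220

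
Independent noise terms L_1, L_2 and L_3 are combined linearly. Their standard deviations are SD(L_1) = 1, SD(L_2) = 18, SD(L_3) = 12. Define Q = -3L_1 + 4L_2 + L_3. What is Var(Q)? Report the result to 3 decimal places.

5337.000

Var(L_1) = 1, Var(L_2) = 324, Var(L_3) = 144
By independence, Var(Q) = (-3)²Var(L_1) + (4)²Var(L_2) + (1)²Var(L_3)
= (-3)²·1 + (4)²·324 + (1)²·144 = 5337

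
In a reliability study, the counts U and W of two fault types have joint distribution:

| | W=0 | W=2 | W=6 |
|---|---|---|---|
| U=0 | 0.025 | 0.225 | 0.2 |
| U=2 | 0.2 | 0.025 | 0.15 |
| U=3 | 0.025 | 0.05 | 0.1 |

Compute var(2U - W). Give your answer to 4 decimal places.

E[U] = 1.275,  E[W] = 3.3,  E[UW] = 4
var(U) = 3.075 − (1.275)² = 1.449375;  var(W) = 17.4 − (3.3)² = 6.51
Cov(U,W) = 4 − (1.275)(3.3) = -0.2075
var(2U - W) = (2)²·1.449375 + (-1)²·6.51 + 2·(2)·(-1)·-0.2075 = 13.1375

13.1375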